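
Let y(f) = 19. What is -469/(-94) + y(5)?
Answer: 2255/94 ≈ 23.989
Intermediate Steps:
-469/(-94) + y(5) = -469/(-94) + 19 = -469*(-1/94) + 19 = 469/94 + 19 = 2255/94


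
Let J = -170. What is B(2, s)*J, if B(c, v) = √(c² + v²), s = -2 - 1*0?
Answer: -340*√2 ≈ -480.83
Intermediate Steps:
s = -2 (s = -2 + 0 = -2)
B(2, s)*J = √(2² + (-2)²)*(-170) = √(4 + 4)*(-170) = √8*(-170) = (2*√2)*(-170) = -340*√2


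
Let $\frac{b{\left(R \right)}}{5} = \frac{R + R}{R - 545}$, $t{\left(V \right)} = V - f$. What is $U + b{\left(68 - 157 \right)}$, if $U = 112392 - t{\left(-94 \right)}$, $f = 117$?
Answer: $\frac{35695596}{317} \approx 1.126 \cdot 10^{5}$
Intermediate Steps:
$t{\left(V \right)} = -117 + V$ ($t{\left(V \right)} = V - 117 = -117 + V$)
$b{\left(R \right)} = \frac{10 R}{-545 + R}$ ($b{\left(R \right)} = 5 \frac{R + R}{R - 545} = 5 \frac{2 R}{-545 + R} = \frac{10 R}{-545 + R}$)
$U = 112603$ ($U = 112392 - \left(-117 - 94\right) = 112392 - -211 = 112392 + 211 = 112603$)
$U + b{\left(68 - 157 \right)} = 112603 + \frac{10 \left(68 - 157\right)}{-545 + \left(68 - 157\right)} = 112603 + 10 \left(-89\right) \frac{1}{-545 - 89} = 112603 + 10 \left(-89\right) \frac{1}{-634} = 112603 + 10 \left(-89\right) \left(- \frac{1}{634}\right) = 112603 + \frac{445}{317} = \frac{35695596}{317}$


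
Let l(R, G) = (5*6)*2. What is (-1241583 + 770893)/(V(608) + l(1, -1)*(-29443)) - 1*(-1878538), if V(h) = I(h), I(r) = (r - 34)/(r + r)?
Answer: 2017701044343434/1074080353 ≈ 1.8785e+6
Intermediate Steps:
l(R, G) = 60 (l(R, G) = 30*2 = 60)
I(r) = (-34 + r)/(2*r) (I(r) = (-34 + r)/((2*r)) = (-34 + r)*(1/(2*r)) = (-34 + r)/(2*r))
V(h) = (-34 + h)/(2*h)
(-1241583 + 770893)/(V(608) + l(1, -1)*(-29443)) - 1*(-1878538) = (-1241583 + 770893)/((½)*(-34 + 608)/608 + 60*(-29443)) - 1*(-1878538) = -470690/((½)*(1/608)*574 - 1766580) + 1878538 = -470690/(287/608 - 1766580) + 1878538 = -470690/(-1074080353/608) + 1878538 = -470690*(-608/1074080353) + 1878538 = 286179520/1074080353 + 1878538 = 2017701044343434/1074080353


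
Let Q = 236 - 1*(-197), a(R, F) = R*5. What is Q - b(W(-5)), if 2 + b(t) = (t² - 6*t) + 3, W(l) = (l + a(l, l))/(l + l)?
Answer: 441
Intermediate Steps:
a(R, F) = 5*R
W(l) = 3 (W(l) = (l + 5*l)/(l + l) = (6*l)/((2*l)) = (6*l)*(1/(2*l)) = 3)
b(t) = 1 + t² - 6*t (b(t) = -2 + ((t² - 6*t) + 3) = -2 + (3 + t² - 6*t) = 1 + t² - 6*t)
Q = 433 (Q = 236 + 197 = 433)
Q - b(W(-5)) = 433 - (1 + 3² - 6*3) = 433 - (1 + 9 - 18) = 433 - 1*(-8) = 433 + 8 = 441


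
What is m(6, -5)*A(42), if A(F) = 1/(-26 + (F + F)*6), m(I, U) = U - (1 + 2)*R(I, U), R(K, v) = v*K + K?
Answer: 67/478 ≈ 0.14017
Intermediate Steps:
R(K, v) = K + K*v (R(K, v) = K*v + K = K + K*v)
m(I, U) = U - 3*I*(1 + U) (m(I, U) = U - (1 + 2)*I*(1 + U) = U - 3*I*(1 + U))
A(F) = 1/(-26 + 12*F) (A(F) = 1/(-26 + (2*F)*6) = 1/(-26 + 12*F))
m(6, -5)*A(42) = (-5 - 3*6*(1 - 5))*(1/(2*(-13 + 6*42))) = (-5 - 3*6*(-4))*(1/(2*(-13 + 252))) = (-5 + 72)*((½)/239) = 67*((½)*(1/239)) = 67*(1/478) = 67/478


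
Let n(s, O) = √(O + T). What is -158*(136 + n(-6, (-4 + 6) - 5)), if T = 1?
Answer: -21488 - 158*I*√2 ≈ -21488.0 - 223.45*I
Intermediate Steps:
n(s, O) = √(1 + O) (n(s, O) = √(O + 1) = √(1 + O))
-158*(136 + n(-6, (-4 + 6) - 5)) = -158*(136 + √(1 + ((-4 + 6) - 5))) = -158*(136 + √(1 + (2 - 5))) = -158*(136 + √(1 - 3)) = -158*(136 + √(-2)) = -158*(136 + I*√2) = -21488 - 158*I*√2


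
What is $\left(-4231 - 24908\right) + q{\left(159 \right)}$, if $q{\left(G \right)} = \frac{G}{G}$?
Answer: $-29138$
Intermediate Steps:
$q{\left(G \right)} = 1$
$\left(-4231 - 24908\right) + q{\left(159 \right)} = \left(-4231 - 24908\right) + 1 = -29139 + 1 = -29138$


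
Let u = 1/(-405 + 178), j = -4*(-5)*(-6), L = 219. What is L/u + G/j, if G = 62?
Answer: -2982811/60 ≈ -49714.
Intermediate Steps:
j = -120 (j = 20*(-6) = -120)
u = -1/227 (u = 1/(-227) = -1/227 ≈ -0.0044053)
L/u + G/j = 219/(-1/227) + 62/(-120) = 219*(-227) + 62*(-1/120) = -49713 - 31/60 = -2982811/60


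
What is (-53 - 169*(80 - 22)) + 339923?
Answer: 330068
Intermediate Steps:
(-53 - 169*(80 - 22)) + 339923 = (-53 - 169*58) + 339923 = (-53 - 9802) + 339923 = -9855 + 339923 = 330068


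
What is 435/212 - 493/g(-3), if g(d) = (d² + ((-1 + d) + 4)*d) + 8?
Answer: -5713/212 ≈ -26.948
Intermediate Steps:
g(d) = 8 + d² + d*(3 + d) (g(d) = (d² + (3 + d)*d) + 8 = (d² + d*(3 + d)) + 8 = 8 + d² + d*(3 + d))
435/212 - 493/g(-3) = 435/212 - 493/(8 + 2*(-3)² + 3*(-3)) = 435*(1/212) - 493/(8 + 2*9 - 9) = 435/212 - 493/(8 + 18 - 9) = 435/212 - 493/17 = 435/212 - 493*1/17 = 435/212 - 29 = -5713/212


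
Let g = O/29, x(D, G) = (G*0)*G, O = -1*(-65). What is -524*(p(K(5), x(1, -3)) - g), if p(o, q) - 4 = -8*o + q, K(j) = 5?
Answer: 581116/29 ≈ 20038.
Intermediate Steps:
O = 65
x(D, G) = 0 (x(D, G) = 0*G = 0)
p(o, q) = 4 + q - 8*o (p(o, q) = 4 + (-8*o + q) = 4 + (q - 8*o) = 4 + q - 8*o)
g = 65/29 ≈ 2.2414
-524*(p(K(5), x(1, -3)) - g) = -524*((4 + 0 - 8*5) - 1*65/29) = -524*((4 + 0 - 40) - 65/29) = -524*(-36 - 65/29) = -524*(-1109/29) = 581116/29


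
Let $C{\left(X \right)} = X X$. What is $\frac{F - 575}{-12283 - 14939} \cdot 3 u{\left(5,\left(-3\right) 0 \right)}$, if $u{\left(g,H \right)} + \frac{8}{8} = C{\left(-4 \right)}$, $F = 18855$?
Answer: $- \frac{137100}{4537} \approx -30.218$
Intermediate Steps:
$C{\left(X \right)} = X^{2}$
$u{\left(g,H \right)} = 15$ ($u{\left(g,H \right)} = -1 + \left(-4\right)^{2} = -1 + 16 = 15$)
$\frac{F - 575}{-12283 - 14939} \cdot 3 u{\left(5,\left(-3\right) 0 \right)} = \frac{18855 - 575}{-12283 - 14939} \cdot 3 \cdot 15 = \frac{18280}{-27222} \cdot 45 = 18280 \left(- \frac{1}{27222}\right) 45 = \left(- \frac{9140}{13611}\right) 45 = - \frac{137100}{4537}$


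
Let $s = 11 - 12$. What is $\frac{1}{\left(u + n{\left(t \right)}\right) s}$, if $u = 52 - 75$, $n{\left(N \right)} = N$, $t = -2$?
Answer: $\frac{1}{25} \approx 0.04$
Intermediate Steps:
$u = -23$ ($u = 52 - 75 = -23$)
$s = -1$
$\frac{1}{\left(u + n{\left(t \right)}\right) s} = \frac{1}{\left(-23 - 2\right) \left(-1\right)} = \frac{1}{\left(-25\right) \left(-1\right)} = \frac{1}{25}$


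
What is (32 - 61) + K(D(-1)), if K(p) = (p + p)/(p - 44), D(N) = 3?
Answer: -1195/41 ≈ -29.146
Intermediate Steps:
K(p) = 2*p/(-44 + p) (K(p) = (2*p)/(-44 + p) = 2*p/(-44 + p))
(32 - 61) + K(D(-1)) = (32 - 61) + 2*3/(-44 + 3) = -29 + 2*3/(-41) = -29 + 2*3*(-1/41) = -29 - 6/41 = -1195/41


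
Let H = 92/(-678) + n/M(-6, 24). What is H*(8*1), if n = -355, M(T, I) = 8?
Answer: -120713/339 ≈ -356.09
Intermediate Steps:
H = -120713/2712 (H = 92/(-678) - 355/8 = 92*(-1/678) - 355*⅛ = -46/339 - 355/8 = -120713/2712 ≈ -44.511)
H*(8*1) = -120713/339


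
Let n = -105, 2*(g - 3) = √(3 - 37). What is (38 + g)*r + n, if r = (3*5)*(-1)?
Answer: -720 - 15*I*√34/2 ≈ -720.0 - 43.732*I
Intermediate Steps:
g = 3 + I*√34/2 (g = 3 + √(3 - 37)/2 = 3 + √(-34)/2 = 3 + (I*√34)/2 = 3 + I*√34/2 ≈ 3.0 + 2.9155*I)
r = -15 (r = 15*(-1) = -15)
(38 + g)*r + n = (38 + (3 + I*√34/2))*(-15) - 105 = (41 + I*√34/2)*(-15) - 105 = (-615 - 15*I*√34/2) - 105 = -720 - 15*I*√34/2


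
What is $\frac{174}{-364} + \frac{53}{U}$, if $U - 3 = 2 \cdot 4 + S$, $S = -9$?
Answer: $\frac{2368}{91} \approx 26.022$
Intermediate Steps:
$U = 2$ ($U = 3 + \left(2 \cdot 4 - 9\right) = 3 + \left(8 - 9\right) = 3 - 1 = 2$)
$\frac{174}{-364} + \frac{53}{U} = \frac{174}{-364} + \frac{53}{2} = 174 \left(- \frac{1}{364}\right) + 53 \cdot \frac{1}{2} = - \frac{87}{182} + \frac{53}{2} = \frac{2368}{91}$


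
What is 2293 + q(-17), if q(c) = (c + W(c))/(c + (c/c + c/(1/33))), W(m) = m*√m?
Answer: 1323078/577 + 17*I*√17/577 ≈ 2293.0 + 0.12148*I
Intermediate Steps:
W(m) = m^(3/2)
q(c) = (c + c^(3/2))/(1 + 34*c) (q(c) = (c + c^(3/2))/(c + (c/c + c/(1/33))) = (c + c^(3/2))/(c + (1 + c/(1/33))) = (c + c^(3/2))/(c + (1 + c*33)) = (c + c^(3/2))/(c + (1 + 33*c)) = (c + c^(3/2))/(1 + 34*c))
2293 + q(-17) = 2293 + (-17 + (-17)^(3/2))/(1 + 34*(-17)) = 2293 + (-17 - 17*I*√17)/(1 - 578) = 2293 + (-17 - 17*I*√17)/(-577) = 2293 - (-17 - 17*I*√17)/577 = 2293 + (17/577 + 17*I*√17/577) = 1323078/577 + 17*I*√17/577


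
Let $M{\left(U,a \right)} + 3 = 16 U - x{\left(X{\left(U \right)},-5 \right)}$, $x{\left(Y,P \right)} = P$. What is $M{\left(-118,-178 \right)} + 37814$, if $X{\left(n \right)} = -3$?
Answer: $35928$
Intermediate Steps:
$M{\left(U,a \right)} = 2 + 16 U$ ($M{\left(U,a \right)} = -3 + \left(16 U - -5\right) = -3 + \left(16 U + 5\right) = -3 + \left(5 + 16 U\right) = 2 + 16 U$)
$M{\left(-118,-178 \right)} + 37814 = \left(2 + 16 \left(-118\right)\right) + 37814 = \left(2 - 1888\right) + 37814 = -1886 + 37814 = 35928$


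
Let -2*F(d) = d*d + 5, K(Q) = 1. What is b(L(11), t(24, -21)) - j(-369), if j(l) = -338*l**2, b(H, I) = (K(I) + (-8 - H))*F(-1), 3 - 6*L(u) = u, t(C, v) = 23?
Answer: 46022435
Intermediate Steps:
L(u) = 1/2 - u/6
F(d) = -5/2 - d**2/2 (F(d) = -(d*d + 5)/2 = -(d**2 + 5)/2 = -(5 + d**2)/2 = -5/2 - d**2/2)
b(H, I) = 21 + 3*H (b(H, I) = (1 + (-8 - H))*(-5/2 - 1/2*(-1)**2) = (-7 - H)*(-5/2 - 1/2*1) = (-7 - H)*(-5/2 - 1/2) = (-7 - H)*(-3) = 21 + 3*H)
b(L(11), t(24, -21)) - j(-369) = (21 + 3*(1/2 - 1/6*11)) - (-338)*(-369)**2 = (21 + 3*(1/2 - 11/6)) - (-338)*136161 = (21 + 3*(-4/3)) - 1*(-46022418) = (21 - 4) + 46022418 = 17 + 46022418 = 46022435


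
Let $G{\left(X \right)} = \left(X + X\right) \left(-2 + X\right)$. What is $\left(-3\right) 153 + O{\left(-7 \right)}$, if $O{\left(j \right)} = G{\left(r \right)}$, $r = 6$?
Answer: $-411$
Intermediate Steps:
$G{\left(X \right)} = 2 X \left(-2 + X\right)$
$O{\left(j \right)} = 48$ ($O{\left(j \right)} = 2 \cdot 6 \left(-2 + 6\right) = 2 \cdot 6 \cdot 4 = 48$)
$\left(-3\right) 153 + O{\left(-7 \right)} = \left(-3\right) 153 + 48 = -459 + 48 = -411$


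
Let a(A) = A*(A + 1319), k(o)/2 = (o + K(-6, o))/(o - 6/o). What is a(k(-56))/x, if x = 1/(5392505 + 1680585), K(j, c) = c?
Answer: 18370540428156672/489845 ≈ 3.7503e+10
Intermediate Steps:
k(o) = 4*o/(o - 6/o) (k(o) = 2*((o + o)/(o - 6/o)) = 2*((2*o)/(o - 6/o)) = 2*(2*o/(o - 6/o)) = 4*o/(o - 6/o))
x = 1/7073090 ≈ 1.4138e-7
a(A) = A*(1319 + A)
a(k(-56))/x = ((4*(-56)²/(-6 + (-56)²))*(1319 + 4*(-56)²/(-6 + (-56)²)))/(1/7073090) = ((4*3136/(-6 + 3136))*(1319 + 4*3136/(-6 + 3136)))*7073090 = ((4*3136/3130)*(1319 + 4*3136/3130))*7073090 = ((4*3136*(1/3130))*(1319 + 4*3136*(1/3130)))*7073090 = (6272*(1319 + 6272/1565)/1565)*7073090 = ((6272/1565)*(2070507/1565))*7073090 = (12986219904/2449225)*7073090 = 18370540428156672/489845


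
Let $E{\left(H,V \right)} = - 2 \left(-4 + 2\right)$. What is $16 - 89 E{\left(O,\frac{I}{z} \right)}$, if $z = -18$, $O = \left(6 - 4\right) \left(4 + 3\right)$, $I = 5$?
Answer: $-340$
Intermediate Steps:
$O = 14$ ($O = 2 \cdot 7 = 14$)
$E{\left(H,V \right)} = 4$ ($E{\left(H,V \right)} = \left(-2\right) \left(-2\right) = 4$)
$16 - 89 E{\left(O,\frac{I}{z} \right)} = 16 - 356 = -340$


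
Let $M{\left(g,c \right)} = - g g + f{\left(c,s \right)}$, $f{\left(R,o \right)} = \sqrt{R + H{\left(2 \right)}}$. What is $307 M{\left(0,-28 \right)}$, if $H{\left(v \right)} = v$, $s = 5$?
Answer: $307 i \sqrt{26} \approx 1565.4 i$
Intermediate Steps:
$f{\left(R,o \right)} = \sqrt{2 + R}$ ($f{\left(R,o \right)} = \sqrt{R + 2} = \sqrt{2 + R}$)
$M{\left(g,c \right)} = \sqrt{2 + c} - g^{2}$ ($M{\left(g,c \right)} = - g g + \sqrt{2 + c} = - g^{2} + \sqrt{2 + c} = \sqrt{2 + c} - g^{2}$)
$307 M{\left(0,-28 \right)} = 307 \left(\sqrt{2 - 28} - 0^{2}\right) = 307 \left(\sqrt{-26} - 0\right) = 307 \left(i \sqrt{26} + 0\right) = 307 i \sqrt{26}$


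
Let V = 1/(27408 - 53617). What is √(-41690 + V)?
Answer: I*√28637348007099/26209 ≈ 204.18*I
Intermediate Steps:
V = -1/26209 (V = 1/(-26209) = -1/26209 ≈ -3.8155e-5)
√(-41690 + V) = √(-41690 - 1/26209) = √(-1092653211/26209) = I*√28637348007099/26209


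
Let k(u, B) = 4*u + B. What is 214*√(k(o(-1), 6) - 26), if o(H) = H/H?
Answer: 856*I ≈ 856.0*I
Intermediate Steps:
o(H) = 1
k(u, B) = B + 4*u
214*√(k(o(-1), 6) - 26) = 214*√((6 + 4*1) - 26) = 214*√((6 + 4) - 26) = 214*√(10 - 26) = 214*√(-16) = 214*(4*I) = 856*I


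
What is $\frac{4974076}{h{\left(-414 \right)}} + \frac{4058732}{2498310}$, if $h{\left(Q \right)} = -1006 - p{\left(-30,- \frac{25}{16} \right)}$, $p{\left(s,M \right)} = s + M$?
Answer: $- \frac{33127543549058}{6491858535} \approx -5102.9$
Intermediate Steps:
$p{\left(s,M \right)} = M + s$
$h{\left(Q \right)} = - \frac{15591}{16}$ ($h{\left(Q \right)} = -1006 - \left(- \frac{25}{16} - 30\right) = -1006 - - \frac{505}{16} = -1006 + \frac{505}{16} = - \frac{15591}{16}$)
$\frac{4974076}{h{\left(-414 \right)}} + \frac{4058732}{2498310} = \frac{4974076}{- \frac{15591}{16}} + \frac{4058732}{2498310} = 4974076 \left(- \frac{16}{15591}\right) + 4058732 \cdot \frac{1}{2498310} = - \frac{79585216}{15591} + \frac{2029366}{1249155} = - \frac{33127543549058}{6491858535}$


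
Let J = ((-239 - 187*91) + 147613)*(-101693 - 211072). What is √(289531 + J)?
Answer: I*√40770817574 ≈ 2.0192e+5*I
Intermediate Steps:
J = -40771107105 (J = ((-239 - 17017) + 147613)*(-312765) = (-17256 + 147613)*(-312765) = 130357*(-312765) = -40771107105)
√(289531 + J) = √(289531 - 40771107105) = √(-40770817574) = I*√40770817574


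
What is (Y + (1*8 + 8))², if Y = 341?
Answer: 127449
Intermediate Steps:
(Y + (1*8 + 8))² = (341 + (1*8 + 8))² = (341 + (8 + 8))² = (341 + 16)² = 357² = 127449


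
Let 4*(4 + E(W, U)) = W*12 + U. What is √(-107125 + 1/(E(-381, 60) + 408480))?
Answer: I*√4443876902714663/203674 ≈ 327.3*I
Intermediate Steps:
E(W, U) = -4 + 3*W + U/4 (E(W, U) = -4 + (W*12 + U)/4 = -4 + (12*W + U)/4 = -4 + (U + 12*W)/4 = -4 + (3*W + U/4) = -4 + 3*W + U/4)
√(-107125 + 1/(E(-381, 60) + 408480)) = √(-107125 + 1/((-4 + 3*(-381) + (¼)*60) + 408480)) = √(-107125 + 1/((-4 - 1143 + 15) + 408480)) = √(-107125 + 1/(-1132 + 408480)) = √(-107125 + 1/407348) = √(-43637154499/407348) = I*√4443876902714663/203674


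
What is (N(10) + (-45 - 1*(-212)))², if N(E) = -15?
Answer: 23104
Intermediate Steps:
(N(10) + (-45 - 1*(-212)))² = (-15 + (-45 - 1*(-212)))² = (-15 + (-45 + 212))² = (-15 + 167)² = 152² = 23104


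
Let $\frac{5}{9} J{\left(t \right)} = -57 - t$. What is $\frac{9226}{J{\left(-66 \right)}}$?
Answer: $\frac{46130}{81} \approx 569.51$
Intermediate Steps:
$J{\left(t \right)} = - \frac{513}{5} - \frac{9 t}{5}$ ($J{\left(t \right)} = \frac{9 \left(-57 - t\right)}{5} = - \frac{513}{5} - \frac{9 t}{5}$)
$\frac{9226}{J{\left(-66 \right)}} = \frac{9226}{- \frac{513}{5} - - \frac{594}{5}} = \frac{9226}{- \frac{513}{5} + \frac{594}{5}} = \frac{9226}{\frac{81}{5}} = 9226 \cdot \frac{5}{81} = \frac{46130}{81}$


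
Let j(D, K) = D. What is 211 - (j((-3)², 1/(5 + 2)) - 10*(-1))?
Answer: 192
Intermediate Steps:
211 - (j((-3)², 1/(5 + 2)) - 10*(-1)) = 211 - ((-3)² - 10*(-1)) = 211 - (9 + 10) = 211 - 1*19 = 211 - 19 = 192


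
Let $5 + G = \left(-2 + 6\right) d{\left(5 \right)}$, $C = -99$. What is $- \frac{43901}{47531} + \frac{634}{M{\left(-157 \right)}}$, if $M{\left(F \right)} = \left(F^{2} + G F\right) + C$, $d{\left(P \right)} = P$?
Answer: $- \frac{85840731}{95904595} \approx -0.89506$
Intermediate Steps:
$G = 15$ ($G = -5 + \left(-2 + 6\right) 5 = -5 + 4 \cdot 5 = -5 + 20 = 15$)
$M{\left(F \right)} = -99 + F^{2} + 15 F$ ($M{\left(F \right)} = \left(F^{2} + 15 F\right) - 99 = -99 + F^{2} + 15 F$)
$- \frac{43901}{47531} + \frac{634}{M{\left(-157 \right)}} = - \frac{43901}{47531} + \frac{634}{-99 + \left(-157\right)^{2} + 15 \left(-157\right)} = \left(-43901\right) \frac{1}{47531} + \frac{634}{-99 + 24649 - 2355} = - \frac{3991}{4321} + \frac{634}{22195} = - \frac{85840731}{95904595}$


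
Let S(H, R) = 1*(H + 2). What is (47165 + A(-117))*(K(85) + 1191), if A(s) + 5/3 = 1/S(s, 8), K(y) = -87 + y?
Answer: 19346631583/345 ≈ 5.6077e+7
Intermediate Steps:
S(H, R) = 2 + H (S(H, R) = 1*(2 + H) = 2 + H)
A(s) = -5/3 + 1/(2 + s)
(47165 + A(-117))*(K(85) + 1191) = (47165 + (-7 - 5*(-117))/(3*(2 - 117)))*((-87 + 85) + 1191) = (47165 + (⅓)*(-7 + 585)/(-115))*(-2 + 1191) = (47165 + (⅓)*(-1/115)*578)*1189 = (47165 - 578/345)*1189 = (16271347/345)*1189 = 19346631583/345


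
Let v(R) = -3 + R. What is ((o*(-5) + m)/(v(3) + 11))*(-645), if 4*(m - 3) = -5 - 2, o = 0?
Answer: -3225/44 ≈ -73.295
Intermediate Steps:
m = 5/4 (m = 3 + (-5 - 2)/4 = 3 + (¼)*(-7) = 3 - 7/4 = 5/4 ≈ 1.2500)
((o*(-5) + m)/(v(3) + 11))*(-645) = ((0*(-5) + 5/4)/((-3 + 3) + 11))*(-645) = ((0 + 5/4)/(0 + 11))*(-645) = ((5/4)/11)*(-645) = ((5/4)*(1/11))*(-645) = (5/44)*(-645) = -3225/44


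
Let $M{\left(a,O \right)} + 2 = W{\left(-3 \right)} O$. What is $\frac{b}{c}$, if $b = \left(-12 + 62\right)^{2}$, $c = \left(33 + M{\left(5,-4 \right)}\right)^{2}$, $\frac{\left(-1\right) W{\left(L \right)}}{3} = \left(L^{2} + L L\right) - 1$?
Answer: $\frac{100}{2209} \approx 0.045269$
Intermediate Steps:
$W{\left(L \right)} = 3 - 6 L^{2}$ ($W{\left(L \right)} = - 3 \left(\left(L^{2} + L L\right) - 1\right) = - 3 \left(\left(L^{2} + L^{2}\right) - 1\right) = - 3 \left(2 L^{2} - 1\right) = - 3 \left(-1 + 2 L^{2}\right) = 3 - 6 L^{2}$)
$M{\left(a,O \right)} = -2 - 51 O$ ($M{\left(a,O \right)} = -2 + \left(3 - 6 \left(-3\right)^{2}\right) O = -2 + \left(3 - 54\right) O = -2 - 51 O$)
$c = 55225$ ($c = \left(33 - -202\right)^{2} = \left(33 + \left(-2 + 204\right)\right)^{2} = \left(33 + 202\right)^{2} = 235^{2} = 55225$)
$b = 2500$ ($b = 50^{2} = 2500$)
$\frac{b}{c} = \frac{2500}{55225} = 2500 \cdot \frac{1}{55225} = \frac{100}{2209}$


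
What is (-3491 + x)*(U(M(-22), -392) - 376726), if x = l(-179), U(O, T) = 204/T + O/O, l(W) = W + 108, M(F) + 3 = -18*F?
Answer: 65752918881/49 ≈ 1.3419e+9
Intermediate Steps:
M(F) = -3 - 18*F
l(W) = 108 + W
U(O, T) = 1 + 204/T (U(O, T) = 204/T + 1 = 1 + 204/T)
x = -71 (x = 108 - 179 = -71)
(-3491 + x)*(U(M(-22), -392) - 376726) = (-3491 - 71)*((204 - 392)/(-392) - 376726) = -3562*(-1/392*(-188) - 376726) = -3562*(47/98 - 376726) = -3562*(-36919101/98) = 65752918881/49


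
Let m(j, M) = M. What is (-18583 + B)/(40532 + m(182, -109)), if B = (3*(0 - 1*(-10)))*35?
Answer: -17533/40423 ≈ -0.43374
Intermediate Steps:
B = 1050 (B = (3*(0 + 10))*35 = (3*10)*35 = 30*35 = 1050)
(-18583 + B)/(40532 + m(182, -109)) = (-18583 + 1050)/(40532 - 109) = -17533/40423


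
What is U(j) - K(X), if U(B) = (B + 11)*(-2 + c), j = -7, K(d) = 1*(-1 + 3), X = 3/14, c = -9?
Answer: -46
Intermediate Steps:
X = 3/14 (X = 3*(1/14) = 3/14 ≈ 0.21429)
K(d) = 2 (K(d) = 1*2 = 2)
U(B) = -121 - 11*B (U(B) = (B + 11)*(-2 - 9) = (11 + B)*(-11) = -121 - 11*B)
U(j) - K(X) = (-121 - 11*(-7)) - 1*2 = (-121 + 77) - 2 = -44 - 2 = -46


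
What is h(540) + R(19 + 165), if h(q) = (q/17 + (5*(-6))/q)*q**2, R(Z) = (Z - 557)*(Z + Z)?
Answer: 154855112/17 ≈ 9.1091e+6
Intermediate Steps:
R(Z) = 2*Z*(-557 + Z) (R(Z) = (-557 + Z)*(2*Z) = 2*Z*(-557 + Z))
h(q) = q**2*(-30/q + q/17) (h(q) = (q*(1/17) - 30/q)*q**2 = (q/17 - 30/q)*q**2 = (-30/q + q/17)*q**2 = q**2*(-30/q + q/17))
h(540) + R(19 + 165) = (1/17)*540*(-510 + 540**2) + 2*(19 + 165)*(-557 + (19 + 165)) = (1/17)*540*(-510 + 291600) + 2*184*(-557 + 184) = (1/17)*540*291090 + 2*184*(-373) = 157188600/17 - 137264 = 154855112/17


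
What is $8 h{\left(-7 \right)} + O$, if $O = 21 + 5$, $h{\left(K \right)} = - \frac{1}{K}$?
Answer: $\frac{190}{7} \approx 27.143$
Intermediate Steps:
$O = 26$
$8 h{\left(-7 \right)} + O = 8 \left(- \frac{1}{-7}\right) + 26 = 8 \left(\left(-1\right) \left(- \frac{1}{7}\right)\right) + 26 = 8 \cdot \frac{1}{7} + 26 = \frac{8}{7} + 26 = \frac{190}{7}$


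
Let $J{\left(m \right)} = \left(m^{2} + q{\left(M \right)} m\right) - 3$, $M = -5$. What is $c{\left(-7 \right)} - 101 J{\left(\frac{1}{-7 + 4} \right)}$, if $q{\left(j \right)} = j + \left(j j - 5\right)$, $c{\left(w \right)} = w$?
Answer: $\frac{7108}{9} \approx 789.78$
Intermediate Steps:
$q{\left(j \right)} = -5 + j + j^{2}$ ($q{\left(j \right)} = j + \left(j^{2} - 5\right) = j + \left(-5 + j^{2}\right) = -5 + j + j^{2}$)
$J{\left(m \right)} = -3 + m^{2} + 15 m$ ($J{\left(m \right)} = \left(m^{2} + \left(-5 - 5 + \left(-5\right)^{2}\right) m\right) - 3 = \left(m^{2} + \left(-5 - 5 + 25\right) m\right) - 3 = \left(m^{2} + 15 m\right) - 3 = -3 + m^{2} + 15 m$)
$c{\left(-7 \right)} - 101 J{\left(\frac{1}{-7 + 4} \right)} = -7 - 101 \left(-3 + \left(\frac{1}{-7 + 4}\right)^{2} + \frac{15}{-7 + 4}\right) = -7 - 101 \left(-3 + \left(\frac{1}{-3}\right)^{2} + \frac{15}{-3}\right) = -7 - 101 \left(-3 + \left(- \frac{1}{3}\right)^{2} + 15 \left(- \frac{1}{3}\right)\right) = -7 - 101 \left(-3 + \frac{1}{9} - 5\right) = -7 - - \frac{7171}{9} = -7 + \frac{7171}{9} = \frac{7108}{9}$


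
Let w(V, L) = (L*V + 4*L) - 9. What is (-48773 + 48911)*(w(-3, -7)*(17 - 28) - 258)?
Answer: -11316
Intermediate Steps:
w(V, L) = -9 + 4*L + L*V (w(V, L) = (4*L + L*V) - 9 = -9 + 4*L + L*V)
(-48773 + 48911)*(w(-3, -7)*(17 - 28) - 258) = (-48773 + 48911)*((-9 + 4*(-7) - 7*(-3))*(17 - 28) - 258) = 138*((-9 - 28 + 21)*(-11) - 258) = 138*(-16*(-11) - 258) = 138*(176 - 258) = 138*(-82) = -11316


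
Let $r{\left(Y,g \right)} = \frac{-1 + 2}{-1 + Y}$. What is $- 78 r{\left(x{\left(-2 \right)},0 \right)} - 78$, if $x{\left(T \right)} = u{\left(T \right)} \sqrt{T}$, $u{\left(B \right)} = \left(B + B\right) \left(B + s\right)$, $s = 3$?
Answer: $- \frac{312 \sqrt{2}}{- i + 4 \sqrt{2}} \approx -75.636 - 13.371 i$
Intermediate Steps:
$u{\left(B \right)} = 2 B \left(3 + B\right)$ ($u{\left(B \right)} = \left(B + B\right) \left(B + 3\right) = 2 B \left(3 + B\right)$)
$x{\left(T \right)} = 2 T^{\frac{3}{2}} \left(3 + T\right)$ ($x{\left(T \right)} = 2 T \left(3 + T\right) \sqrt{T} = 2 T^{\frac{3}{2}} \left(3 + T\right)$)
$r{\left(Y,g \right)} = \frac{1}{-1 + Y}$ ($r{\left(Y,g \right)} = 1 \frac{1}{-1 + Y} = \frac{1}{-1 + Y}$)
$- 78 r{\left(x{\left(-2 \right)},0 \right)} - 78 = - \frac{78}{-1 + 2 \left(-2\right)^{\frac{3}{2}} \left(3 - 2\right)} - 78 = - \frac{78}{-1 + 2 \left(- 2 i \sqrt{2}\right) 1} - 78 = - \frac{78}{-1 - 4 i \sqrt{2}} - 78 = -78 - \frac{78}{-1 - 4 i \sqrt{2}}$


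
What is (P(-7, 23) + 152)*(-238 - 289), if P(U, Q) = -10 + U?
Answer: -71145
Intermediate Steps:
(P(-7, 23) + 152)*(-238 - 289) = ((-10 - 7) + 152)*(-238 - 289) = (-17 + 152)*(-527) = 135*(-527) = -71145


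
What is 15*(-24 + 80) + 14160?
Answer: 15000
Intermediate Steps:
15*(-24 + 80) + 14160 = 15*56 + 14160 = 840 + 14160 = 15000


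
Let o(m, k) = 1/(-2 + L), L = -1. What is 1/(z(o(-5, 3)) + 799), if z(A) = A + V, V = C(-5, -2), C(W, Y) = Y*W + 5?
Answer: 3/2441 ≈ 0.0012290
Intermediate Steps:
C(W, Y) = 5 + W*Y (C(W, Y) = W*Y + 5 = 5 + W*Y)
V = 15 (V = 5 - 5*(-2) = 5 + 10 = 15)
o(m, k) = -⅓ (o(m, k) = 1/(-2 - 1) = 1/(-3) = -⅓)
z(A) = 15 + A (z(A) = A + 15 = 15 + A)
1/(z(o(-5, 3)) + 799) = 1/((15 - ⅓) + 799) = 1/(44/3 + 799) = 1/(2441/3) = 3/2441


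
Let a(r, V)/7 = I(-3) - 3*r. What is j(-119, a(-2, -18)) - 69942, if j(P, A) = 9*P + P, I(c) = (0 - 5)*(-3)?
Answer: -71132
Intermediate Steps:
I(c) = 15 (I(c) = -5*(-3) = 15)
a(r, V) = 105 - 21*r (a(r, V) = 7*(15 - 3*r) = 105 - 21*r)
j(P, A) = 10*P
j(-119, a(-2, -18)) - 69942 = 10*(-119) - 69942 = -1190 - 69942 = -71132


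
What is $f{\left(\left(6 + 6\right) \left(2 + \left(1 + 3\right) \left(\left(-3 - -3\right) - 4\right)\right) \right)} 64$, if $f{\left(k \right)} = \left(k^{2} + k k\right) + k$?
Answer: $3601920$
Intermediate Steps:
$f{\left(k \right)} = k + 2 k^{2}$ ($f{\left(k \right)} = \left(k^{2} + k^{2}\right) + k = 2 k^{2} + k = k + 2 k^{2}$)
$f{\left(\left(6 + 6\right) \left(2 + \left(1 + 3\right) \left(\left(-3 - -3\right) - 4\right)\right) \right)} 64 = \left(6 + 6\right) \left(2 + \left(1 + 3\right) \left(\left(-3 - -3\right) - 4\right)\right) \left(1 + 2 \left(6 + 6\right) \left(2 + \left(1 + 3\right) \left(\left(-3 - -3\right) - 4\right)\right)\right) 64 = 12 \left(2 + 4 \left(\left(-3 + 3\right) - 4\right)\right) \left(1 + 2 \cdot 12 \left(2 + 4 \left(\left(-3 + 3\right) - 4\right)\right)\right) 64 = 12 \left(2 + 4 \left(0 - 4\right)\right) \left(1 + 2 \cdot 12 \left(2 + 4 \left(0 - 4\right)\right)\right) 64 = 12 \left(2 + 4 \left(-4\right)\right) \left(1 + 2 \cdot 12 \left(2 + 4 \left(-4\right)\right)\right) 64 = 12 \left(2 - 16\right) \left(1 + 2 \cdot 12 \left(2 - 16\right)\right) 64 = 12 \left(-14\right) \left(1 + 2 \cdot 12 \left(-14\right)\right) 64 = - 168 \left(1 + 2 \left(-168\right)\right) 64 = - 168 \left(1 - 336\right) 64 = \left(-168\right) \left(-335\right) 64 = 56280 \cdot 64 = 3601920$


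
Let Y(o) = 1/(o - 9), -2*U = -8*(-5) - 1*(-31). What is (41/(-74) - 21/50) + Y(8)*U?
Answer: 63873/1850 ≈ 34.526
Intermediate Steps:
U = -71/2 (U = -(-8*(-5) - 1*(-31))/2 = -(40 + 31)/2 = -½*71 = -71/2 ≈ -35.500)
Y(o) = 1/(-9 + o)
(41/(-74) - 21/50) + Y(8)*U = (41/(-74) - 21/50) - 71/2/(-9 + 8) = (41*(-1/74) - 21*1/50) - 71/2/(-1) = (-41/74 - 21/50) - 1*(-71/2) = -901/925 + 71/2 = 63873/1850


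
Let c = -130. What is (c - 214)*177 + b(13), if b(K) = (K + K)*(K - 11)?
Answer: -60836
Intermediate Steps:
b(K) = 2*K*(-11 + K) (b(K) = (2*K)*(-11 + K) = 2*K*(-11 + K))
(c - 214)*177 + b(13) = (-130 - 214)*177 + 2*13*(-11 + 13) = -344*177 + 2*13*2 = -60888 + 52 = -60836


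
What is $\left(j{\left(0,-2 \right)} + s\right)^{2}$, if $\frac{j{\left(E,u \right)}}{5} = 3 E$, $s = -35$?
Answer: $1225$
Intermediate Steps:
$j{\left(E,u \right)} = 15 E$ ($j{\left(E,u \right)} = 5 \cdot 3 E = 15 E$)
$\left(j{\left(0,-2 \right)} + s\right)^{2} = \left(15 \cdot 0 - 35\right)^{2} = \left(0 - 35\right)^{2} = \left(-35\right)^{2} = 1225$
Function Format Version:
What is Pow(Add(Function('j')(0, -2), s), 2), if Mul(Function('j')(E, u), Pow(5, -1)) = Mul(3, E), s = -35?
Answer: 1225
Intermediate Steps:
Function('j')(E, u) = Mul(15, E) (Function('j')(E, u) = Mul(5, Mul(3, E)) = Mul(15, E))
Pow(Add(Function('j')(0, -2), s), 2) = Pow(Add(Mul(15, 0), -35), 2) = Pow(Add(0, -35), 2) = Pow(-35, 2) = 1225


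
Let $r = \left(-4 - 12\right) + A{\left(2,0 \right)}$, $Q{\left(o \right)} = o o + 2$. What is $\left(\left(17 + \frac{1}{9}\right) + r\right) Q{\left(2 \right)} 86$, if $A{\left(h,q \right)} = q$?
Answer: $\frac{1720}{3} \approx 573.33$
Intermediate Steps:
$Q{\left(o \right)} = 2 + o^{2}$ ($Q{\left(o \right)} = o^{2} + 2 = 2 + o^{2}$)
$r = -16$ ($r = \left(-4 - 12\right) + 0 = -16 + 0 = -16$)
$\left(\left(17 + \frac{1}{9}\right) + r\right) Q{\left(2 \right)} 86 = \left(\left(17 + \frac{1}{9}\right) - 16\right) \left(2 + 2^{2}\right) 86 = \left(\left(17 + \frac{1}{9}\right) - 16\right) \left(2 + 4\right) 86 = \left(\frac{154}{9} - 16\right) 6 \cdot 86 = \frac{10}{9} \cdot 6 \cdot 86 = \frac{20}{3} \cdot 86 = \frac{1720}{3}$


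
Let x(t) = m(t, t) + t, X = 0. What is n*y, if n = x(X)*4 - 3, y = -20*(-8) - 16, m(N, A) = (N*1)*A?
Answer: -432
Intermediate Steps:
m(N, A) = A*N (m(N, A) = N*A = A*N)
x(t) = t + t**2 (x(t) = t*t + t = t**2 + t = t + t**2)
y = 144 (y = 160 - 16 = 144)
n = -3 (n = (0*(1 + 0))*4 - 3 = (0*1)*4 - 3 = 0*4 - 3 = 0 - 3 = -3)
n*y = -3*144 = -432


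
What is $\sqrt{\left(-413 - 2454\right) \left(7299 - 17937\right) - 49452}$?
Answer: $\sqrt{30449694} \approx 5518.1$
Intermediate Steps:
$\sqrt{\left(-413 - 2454\right) \left(7299 - 17937\right) - 49452} = \sqrt{\left(-2867\right) \left(-10638\right) - 49452} = \sqrt{30499146 - 49452} = \sqrt{30449694}$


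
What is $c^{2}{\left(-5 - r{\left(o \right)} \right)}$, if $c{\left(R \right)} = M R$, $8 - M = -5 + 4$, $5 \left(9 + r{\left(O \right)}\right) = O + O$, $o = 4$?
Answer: $\frac{11664}{25} \approx 466.56$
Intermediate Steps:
$r{\left(O \right)} = -9 + \frac{2 O}{5}$ ($r{\left(O \right)} = -9 + \frac{O + O}{5} = -9 + \frac{2 O}{5}$)
$M = 9$ ($M = 8 - \left(-5 + 4\right) = 8 - -1 = 8 + 1 = 9$)
$c{\left(R \right)} = 9 R$
$c^{2}{\left(-5 - r{\left(o \right)} \right)} = \left(9 \left(-5 - \left(-9 + \frac{2}{5} \cdot 4\right)\right)\right)^{2} = \left(9 \left(-5 - \left(-9 + \frac{8}{5}\right)\right)\right)^{2} = \left(9 \left(-5 - - \frac{37}{5}\right)\right)^{2} = \left(9 \left(-5 + \frac{37}{5}\right)\right)^{2} = \left(9 \cdot \frac{12}{5}\right)^{2} = \left(\frac{108}{5}\right)^{2} = \frac{11664}{25}$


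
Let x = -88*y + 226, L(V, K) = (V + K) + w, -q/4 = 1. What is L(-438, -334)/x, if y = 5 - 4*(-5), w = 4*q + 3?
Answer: 785/1974 ≈ 0.39767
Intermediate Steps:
q = -4 (q = -4*1 = -4)
w = -13 (w = 4*(-4) + 3 = -16 + 3 = -13)
y = 25 (y = 5 + 20 = 25)
L(V, K) = -13 + K + V (L(V, K) = (V + K) - 13 = (K + V) - 13 = -13 + K + V)
x = -1974 (x = -88*25 + 226 = -2200 + 226 = -1974)
L(-438, -334)/x = (-13 - 334 - 438)/(-1974) = -785*(-1/1974) = 785/1974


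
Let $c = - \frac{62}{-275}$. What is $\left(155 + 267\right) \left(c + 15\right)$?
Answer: $\frac{1766914}{275} \approx 6425.1$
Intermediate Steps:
$c = \frac{62}{275}$ ($c = \left(-62\right) \left(- \frac{1}{275}\right) = \frac{62}{275} \approx 0.22545$)
$\left(155 + 267\right) \left(c + 15\right) = \left(155 + 267\right) \left(\frac{62}{275} + 15\right) = 422 \cdot \frac{4187}{275} = \frac{1766914}{275}$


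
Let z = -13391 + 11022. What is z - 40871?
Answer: -43240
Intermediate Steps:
z = -2369
z - 40871 = -2369 - 40871 = -43240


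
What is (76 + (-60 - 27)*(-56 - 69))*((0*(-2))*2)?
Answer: 0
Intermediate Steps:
(76 + (-60 - 27)*(-56 - 69))*((0*(-2))*2) = (76 - 87*(-125))*(0*2) = (76 + 10875)*0 = 10951*0 = 0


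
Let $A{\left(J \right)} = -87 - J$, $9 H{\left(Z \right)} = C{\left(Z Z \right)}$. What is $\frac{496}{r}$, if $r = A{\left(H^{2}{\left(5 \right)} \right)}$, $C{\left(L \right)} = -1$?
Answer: $- \frac{5022}{881} \approx -5.7003$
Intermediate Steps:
$H{\left(Z \right)} = - \frac{1}{9}$ ($H{\left(Z \right)} = \frac{1}{9} \left(-1\right) = - \frac{1}{9}$)
$r = - \frac{7048}{81}$ ($r = -87 - \left(- \frac{1}{9}\right)^{2} = -87 - \frac{1}{81} = - \frac{7048}{81} \approx -87.012$)
$\frac{496}{r} = \frac{496}{- \frac{7048}{81}} = 496 \left(- \frac{81}{7048}\right) = - \frac{5022}{881}$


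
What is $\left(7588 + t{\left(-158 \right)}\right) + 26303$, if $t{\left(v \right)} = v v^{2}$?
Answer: $-3910421$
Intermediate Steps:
$t{\left(v \right)} = v^{3}$
$\left(7588 + t{\left(-158 \right)}\right) + 26303 = \left(7588 + \left(-158\right)^{3}\right) + 26303 = \left(7588 - 3944312\right) + 26303 = -3936724 + 26303 = -3910421$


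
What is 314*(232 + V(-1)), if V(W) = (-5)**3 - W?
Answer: 33912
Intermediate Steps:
V(W) = -125 - W
314*(232 + V(-1)) = 314*(232 + (-125 - 1*(-1))) = 314*(232 + (-125 + 1)) = 314*(232 - 124) = 314*108 = 33912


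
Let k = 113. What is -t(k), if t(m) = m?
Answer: -113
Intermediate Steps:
-t(k) = -1*113 = -113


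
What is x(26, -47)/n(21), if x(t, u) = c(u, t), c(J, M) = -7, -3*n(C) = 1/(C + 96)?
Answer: 2457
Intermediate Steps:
n(C) = -1/(3*(96 + C)) (n(C) = -1/(3*(C + 96)) = -1/(3*(96 + C)))
x(t, u) = -7
x(26, -47)/n(21) = -7/((-1/(288 + 3*21))) = -7/((-1/(288 + 63))) = -7/((-1/351)) = -7/((-1*1/351)) = -7/(-1/351) = -7*(-351) = 2457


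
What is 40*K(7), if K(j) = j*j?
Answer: 1960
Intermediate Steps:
K(j) = j**2
40*K(7) = 40*7**2 = 40*49 = 1960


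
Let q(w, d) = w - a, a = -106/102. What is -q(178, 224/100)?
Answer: -9131/51 ≈ -179.04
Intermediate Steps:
a = -53/51 (a = -106*1/102 = -53/51 ≈ -1.0392)
q(w, d) = 53/51 + w (q(w, d) = w - 1*(-53/51) = w + 53/51 = 53/51 + w)
-q(178, 224/100) = -(53/51 + 178) = -1*9131/51 = -9131/51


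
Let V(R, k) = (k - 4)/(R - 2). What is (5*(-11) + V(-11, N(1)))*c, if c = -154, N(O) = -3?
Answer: 109032/13 ≈ 8387.1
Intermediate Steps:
V(R, k) = (-4 + k)/(-2 + R)
(5*(-11) + V(-11, N(1)))*c = (5*(-11) + (-4 - 3)/(-2 - 11))*(-154) = (-55 - 7/(-13))*(-154) = (-55 - 1/13*(-7))*(-154) = (-55 + 7/13)*(-154) = -708/13*(-154) = 109032/13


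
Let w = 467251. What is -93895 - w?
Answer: -561146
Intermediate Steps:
-93895 - w = -93895 - 1*467251 = -93895 - 467251 = -561146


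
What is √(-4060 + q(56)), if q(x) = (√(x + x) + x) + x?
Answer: 2*√(-987 + √7) ≈ 62.749*I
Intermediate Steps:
q(x) = 2*x + √2*√x (q(x) = (√(2*x) + x) + x = (√2*√x + x) + x = (x + √2*√x) + x = 2*x + √2*√x)
√(-4060 + q(56)) = √(-4060 + (2*56 + √2*√56)) = √(-4060 + (112 + √2*(2*√14))) = √(-4060 + (112 + 4*√7)) = √(-3948 + 4*√7)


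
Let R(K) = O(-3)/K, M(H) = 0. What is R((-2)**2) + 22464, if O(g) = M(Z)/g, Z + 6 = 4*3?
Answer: 22464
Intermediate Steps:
Z = 6 (Z = -6 + 4*3 = -6 + 12 = 6)
O(g) = 0 (O(g) = 0/g = 0)
R(K) = 0 (R(K) = 0/K = 0)
R((-2)**2) + 22464 = 0 + 22464 = 22464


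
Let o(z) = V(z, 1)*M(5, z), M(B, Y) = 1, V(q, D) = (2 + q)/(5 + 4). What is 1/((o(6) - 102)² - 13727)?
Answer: -81/283787 ≈ -0.00028543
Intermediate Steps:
V(q, D) = 2/9 + q/9 (V(q, D) = (2 + q)/9 = (2 + q)*(⅑) = 2/9 + q/9)
o(z) = 2/9 + z/9 (o(z) = (2/9 + z/9)*1 = 2/9 + z/9)
1/((o(6) - 102)² - 13727) = 1/(((2/9 + (⅑)*6) - 102)² - 13727) = 1/(((2/9 + ⅔) - 102)² - 13727) = 1/((8/9 - 102)² - 13727) = 1/((-910/9)² - 13727) = 1/(828100/81 - 13727) = 1/(-283787/81) = -81/283787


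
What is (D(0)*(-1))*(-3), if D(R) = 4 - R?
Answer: 12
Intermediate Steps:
(D(0)*(-1))*(-3) = ((4 - 1*0)*(-1))*(-3) = ((4 + 0)*(-1))*(-3) = (4*(-1))*(-3) = -4*(-3) = 12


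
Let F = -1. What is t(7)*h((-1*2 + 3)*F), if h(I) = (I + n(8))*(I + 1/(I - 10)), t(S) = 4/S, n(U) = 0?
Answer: 48/77 ≈ 0.62338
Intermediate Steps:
h(I) = I*(I + 1/(-10 + I)) (h(I) = (I + 0)*(I + 1/(I - 10)) = I*(I + 1/(-10 + I)))
t(7)*h((-1*2 + 3)*F) = (4/7)*(((-1*2 + 3)*(-1))*(1 + ((-1*2 + 3)*(-1))² - 10*(-1*2 + 3)*(-1))/(-10 + (-1*2 + 3)*(-1))) = (4*(⅐))*(((-2 + 3)*(-1))*(1 + ((-2 + 3)*(-1))² - 10*(-2 + 3)*(-1))/(-10 + (-2 + 3)*(-1))) = 4*((1*(-1))*(1 + (1*(-1))² - 10*(-1))/(-10 + 1*(-1)))/7 = 4*(-(1 + (-1)² - 10*(-1))/(-10 - 1))/7 = 4*(-1*(1 + 1 + 10)/(-11))/7 = 4*(-1*(-1/11)*12)/7 = (4/7)*(12/11) = 48/77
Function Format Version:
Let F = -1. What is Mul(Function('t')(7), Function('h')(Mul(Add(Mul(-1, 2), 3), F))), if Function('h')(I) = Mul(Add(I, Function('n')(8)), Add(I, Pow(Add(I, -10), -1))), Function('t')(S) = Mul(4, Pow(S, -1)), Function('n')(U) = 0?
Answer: Rational(48, 77) ≈ 0.62338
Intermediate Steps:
Function('h')(I) = Mul(I, Add(I, Pow(Add(-10, I), -1))) (Function('h')(I) = Mul(Add(I, 0), Add(I, Pow(Add(I, -10), -1))) = Mul(I, Add(I, Pow(Add(-10, I), -1))))
Mul(Function('t')(7), Function('h')(Mul(Add(Mul(-1, 2), 3), F))) = Mul(Mul(4, Pow(7, -1)), Mul(Mul(Add(Mul(-1, 2), 3), -1), Pow(Add(-10, Mul(Add(Mul(-1, 2), 3), -1)), -1), Add(1, Pow(Mul(Add(Mul(-1, 2), 3), -1), 2), Mul(-10, Mul(Add(Mul(-1, 2), 3), -1))))) = Mul(Mul(4, Rational(1, 7)), Mul(Mul(Add(-2, 3), -1), Pow(Add(-10, Mul(Add(-2, 3), -1)), -1), Add(1, Pow(Mul(Add(-2, 3), -1), 2), Mul(-10, Mul(Add(-2, 3), -1))))) = Mul(Rational(4, 7), Mul(Mul(1, -1), Pow(Add(-10, Mul(1, -1)), -1), Add(1, Pow(Mul(1, -1), 2), Mul(-10, Mul(1, -1))))) = Mul(Rational(4, 7), Mul(-1, Pow(Add(-10, -1), -1), Add(1, Pow(-1, 2), Mul(-10, -1)))) = Mul(Rational(4, 7), Mul(-1, Pow(-11, -1), Add(1, 1, 10))) = Mul(Rational(4, 7), Mul(-1, Rational(-1, 11), 12)) = Mul(Rational(4, 7), Rational(12, 11)) = Rational(48, 77)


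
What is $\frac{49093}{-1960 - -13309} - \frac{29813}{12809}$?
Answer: $\frac{290484500}{145369341} \approx 1.9983$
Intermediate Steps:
$\frac{49093}{-1960 - -13309} - \frac{29813}{12809} = \frac{49093}{-1960 + 13309} - \frac{29813}{12809} = \frac{49093}{11349} - \frac{29813}{12809} = \frac{290484500}{145369341}$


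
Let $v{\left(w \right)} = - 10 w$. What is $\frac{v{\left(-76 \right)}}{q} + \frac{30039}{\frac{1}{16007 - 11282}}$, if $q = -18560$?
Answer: $\frac{65857503581}{464} \approx 1.4193 \cdot 10^{8}$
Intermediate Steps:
$\frac{v{\left(-76 \right)}}{q} + \frac{30039}{\frac{1}{16007 - 11282}} = \frac{\left(-10\right) \left(-76\right)}{-18560} + \frac{30039}{\frac{1}{16007 - 11282}} = 760 \left(- \frac{1}{18560}\right) + \frac{30039}{\frac{1}{4725}} = - \frac{19}{464} + 30039 \frac{1}{\frac{1}{4725}} = - \frac{19}{464} + 30039 \cdot 4725 = - \frac{19}{464} + 141934275 = \frac{65857503581}{464}$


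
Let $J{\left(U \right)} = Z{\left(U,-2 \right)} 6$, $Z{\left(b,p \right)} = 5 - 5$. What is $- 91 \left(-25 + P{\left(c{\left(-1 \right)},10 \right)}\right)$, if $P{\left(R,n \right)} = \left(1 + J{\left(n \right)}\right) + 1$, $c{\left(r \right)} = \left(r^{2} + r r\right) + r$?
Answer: $2093$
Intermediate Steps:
$Z{\left(b,p \right)} = 0$ ($Z{\left(b,p \right)} = 5 - 5 = 0$)
$c{\left(r \right)} = r + 2 r^{2}$ ($c{\left(r \right)} = \left(r^{2} + r^{2}\right) + r = 2 r^{2} + r = r + 2 r^{2}$)
$J{\left(U \right)} = 0$ ($J{\left(U \right)} = 0 \cdot 6 = 0$)
$P{\left(R,n \right)} = 2$ ($P{\left(R,n \right)} = \left(1 + 0\right) + 1 = 1 + 1 = 2$)
$- 91 \left(-25 + P{\left(c{\left(-1 \right)},10 \right)}\right) = - 91 \left(-25 + 2\right) = \left(-91\right) \left(-23\right) = 2093$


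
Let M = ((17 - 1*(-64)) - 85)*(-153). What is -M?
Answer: -612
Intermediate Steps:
M = 612 (M = ((17 + 64) - 85)*(-153) = (81 - 85)*(-153) = -4*(-153) = 612)
-M = -1*612 = -612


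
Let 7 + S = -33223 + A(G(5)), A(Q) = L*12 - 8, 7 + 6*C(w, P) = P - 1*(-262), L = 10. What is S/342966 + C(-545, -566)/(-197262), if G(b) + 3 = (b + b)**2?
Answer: -501165065/5204166084 ≈ -0.096301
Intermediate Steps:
C(w, P) = 85/2 + P/6 (C(w, P) = -7/6 + (P - 1*(-262))/6 = -7/6 + (P + 262)/6 = -7/6 + (262 + P)/6 = -7/6 + (131/3 + P/6) = 85/2 + P/6)
G(b) = -3 + 4*b**2 (G(b) = -3 + (b + b)**2 = -3 + (2*b)**2 = -3 + 4*b**2)
A(Q) = 112 (A(Q) = 10*12 - 8 = 120 - 8 = 112)
S = -33118 (S = -7 + (-33223 + 112) = -7 - 33111 = -33118)
S/342966 + C(-545, -566)/(-197262) = -33118/342966 + (85/2 + (1/6)*(-566))/(-197262) = -33118*1/342966 + (85/2 - 283/3)*(-1/197262) = -16559/171483 - 311/6*(-1/197262) = -16559/171483 + 311/1183572 = -501165065/5204166084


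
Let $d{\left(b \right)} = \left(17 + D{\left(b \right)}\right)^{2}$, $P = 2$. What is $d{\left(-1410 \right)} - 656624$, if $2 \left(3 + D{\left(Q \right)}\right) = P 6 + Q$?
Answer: $-187399$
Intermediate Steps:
$D{\left(Q \right)} = 3 + \frac{Q}{2}$ ($D{\left(Q \right)} = -3 + \frac{2 \cdot 6 + Q}{2} = -3 + \frac{12 + Q}{2} = -3 + \left(6 + \frac{Q}{2}\right) = 3 + \frac{Q}{2}$)
$d{\left(b \right)} = \left(20 + \frac{b}{2}\right)^{2}$ ($d{\left(b \right)} = \left(17 + \left(3 + \frac{b}{2}\right)\right)^{2} = \left(20 + \frac{b}{2}\right)^{2}$)
$d{\left(-1410 \right)} - 656624 = \frac{\left(40 - 1410\right)^{2}}{4} - 656624 = \frac{\left(-1370\right)^{2}}{4} - 656624 = \frac{1}{4} \cdot 1876900 - 656624 = 469225 - 656624 = -187399$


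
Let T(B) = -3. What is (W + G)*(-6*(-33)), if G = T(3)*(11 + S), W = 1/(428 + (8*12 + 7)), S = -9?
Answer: -70070/59 ≈ -1187.6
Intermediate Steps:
W = 1/531 (W = 1/(428 + (96 + 7)) = 1/(428 + 103) = 1/531 ≈ 0.0018832)
G = -6 (G = -3*(11 - 9) = -3*2 = -6)
(W + G)*(-6*(-33)) = (1/531 - 6)*(-6*(-33)) = -3185/531*198 = -70070/59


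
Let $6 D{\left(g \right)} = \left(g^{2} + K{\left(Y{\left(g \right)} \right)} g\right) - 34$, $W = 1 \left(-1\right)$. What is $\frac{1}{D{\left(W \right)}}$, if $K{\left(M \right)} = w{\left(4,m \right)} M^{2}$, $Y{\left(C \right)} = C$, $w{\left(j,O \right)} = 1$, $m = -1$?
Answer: $- \frac{3}{17} \approx -0.17647$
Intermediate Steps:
$W = -1$
$K{\left(M \right)} = M^{2}$ ($K{\left(M \right)} = 1 M^{2} = M^{2}$)
$D{\left(g \right)} = - \frac{17}{3} + \frac{g^{2}}{6} + \frac{g^{3}}{6}$ ($D{\left(g \right)} = \frac{\left(g^{2} + g^{2} g\right) - 34}{6} = \frac{\left(g^{2} + g^{3}\right) - 34}{6} = \frac{-34 + g^{2} + g^{3}}{6} = - \frac{17}{3} + \frac{g^{2}}{6} + \frac{g^{3}}{6}$)
$\frac{1}{D{\left(W \right)}} = \frac{1}{- \frac{17}{3} + \frac{\left(-1\right)^{2}}{6} + \frac{\left(-1\right)^{3}}{6}} = \frac{1}{- \frac{17}{3} + \frac{1}{6} \cdot 1 + \frac{1}{6} \left(-1\right)} = \frac{1}{- \frac{17}{3} + \frac{1}{6} - \frac{1}{6}} = \frac{1}{- \frac{17}{3}} = - \frac{3}{17}$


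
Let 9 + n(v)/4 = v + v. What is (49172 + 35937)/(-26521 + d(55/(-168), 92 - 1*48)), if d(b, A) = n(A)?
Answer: -85109/26205 ≈ -3.2478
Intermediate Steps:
n(v) = -36 + 8*v (n(v) = -36 + 4*(v + v) = -36 + 4*(2*v) = -36 + 8*v)
d(b, A) = -36 + 8*A
(49172 + 35937)/(-26521 + d(55/(-168), 92 - 1*48)) = (49172 + 35937)/(-26521 + (-36 + 8*(92 - 1*48))) = 85109/(-26521 + (-36 + 8*(92 - 48))) = 85109/(-26521 + (-36 + 8*44)) = 85109/(-26521 + (-36 + 352)) = 85109/(-26521 + 316) = 85109/(-26205) = 85109*(-1/26205) = -85109/26205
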